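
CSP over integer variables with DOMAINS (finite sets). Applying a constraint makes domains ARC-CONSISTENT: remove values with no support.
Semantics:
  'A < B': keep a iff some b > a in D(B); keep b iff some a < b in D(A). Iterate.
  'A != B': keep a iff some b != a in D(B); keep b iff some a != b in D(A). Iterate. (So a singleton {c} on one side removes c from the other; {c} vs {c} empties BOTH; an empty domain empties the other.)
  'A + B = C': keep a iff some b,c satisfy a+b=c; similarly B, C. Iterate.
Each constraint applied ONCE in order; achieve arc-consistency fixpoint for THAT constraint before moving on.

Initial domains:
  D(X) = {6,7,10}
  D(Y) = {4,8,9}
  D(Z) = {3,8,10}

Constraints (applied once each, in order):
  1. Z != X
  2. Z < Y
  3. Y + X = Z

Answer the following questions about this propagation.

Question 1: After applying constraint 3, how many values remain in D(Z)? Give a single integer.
Answer: 0

Derivation:
Constraint 1 (Z != X) on D(Z)={3,8,10} D(X)={6,7,10}: no change
Constraint 2 (Z < Y) on D(Z)={3,8,10} D(Y)={4,8,9}: Z {3,8,10}->{3,8}
Constraint 3 (Y + X = Z) on D(Y)={4,8,9} D(X)={6,7,10} D(Z)={3,8}: Y {4,8,9}->{}; X {6,7,10}->{}; Z {3,8}->{}
So after constraint 3: D(Z)={}, size = 0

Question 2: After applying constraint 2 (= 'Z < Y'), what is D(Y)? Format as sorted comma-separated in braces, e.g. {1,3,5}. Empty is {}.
Constraint 1 (Z != X) on D(Z)={3,8,10} D(X)={6,7,10}: no change
Constraint 2 (Z < Y) on D(Z)={3,8,10} D(Y)={4,8,9}: Z {3,8,10}->{3,8}
So after constraint 2: D(Y) = {4,8,9}

Answer: {4,8,9}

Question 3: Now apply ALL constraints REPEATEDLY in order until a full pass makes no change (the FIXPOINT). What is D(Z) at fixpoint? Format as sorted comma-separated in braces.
pass 0 (initial): D(Z)={3,8,10}
pass 1: X {6,7,10}->{}; Y {4,8,9}->{}; Z {3,8,10}->{}
pass 2: no change
Fixpoint after 2 passes: D(Z) = {}

Answer: {}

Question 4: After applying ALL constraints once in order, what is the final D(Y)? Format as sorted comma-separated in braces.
Constraint 1 (Z != X) on D(Z)={3,8,10} D(X)={6,7,10}: no change
Constraint 2 (Z < Y) on D(Z)={3,8,10} D(Y)={4,8,9}: Z {3,8,10}->{3,8}
Constraint 3 (Y + X = Z) on D(Y)={4,8,9} D(X)={6,7,10} D(Z)={3,8}: Y {4,8,9}->{}; X {6,7,10}->{}; Z {3,8}->{}
So after all 3 constraints: D(Y) = {}

Answer: {}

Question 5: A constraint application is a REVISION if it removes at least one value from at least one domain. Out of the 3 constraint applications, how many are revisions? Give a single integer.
Constraint 1 (Z != X) on D(Z)={3,8,10} D(X)={6,7,10}: no change => not a revision
Constraint 2 (Z < Y) on D(Z)={3,8,10} D(Y)={4,8,9}: Z {3,8,10}->{3,8} => REVISION
Constraint 3 (Y + X = Z) on D(Y)={4,8,9} D(X)={6,7,10} D(Z)={3,8}: Y {4,8,9}->{}; X {6,7,10}->{}; Z {3,8}->{} => REVISION
Total revisions = 2

Answer: 2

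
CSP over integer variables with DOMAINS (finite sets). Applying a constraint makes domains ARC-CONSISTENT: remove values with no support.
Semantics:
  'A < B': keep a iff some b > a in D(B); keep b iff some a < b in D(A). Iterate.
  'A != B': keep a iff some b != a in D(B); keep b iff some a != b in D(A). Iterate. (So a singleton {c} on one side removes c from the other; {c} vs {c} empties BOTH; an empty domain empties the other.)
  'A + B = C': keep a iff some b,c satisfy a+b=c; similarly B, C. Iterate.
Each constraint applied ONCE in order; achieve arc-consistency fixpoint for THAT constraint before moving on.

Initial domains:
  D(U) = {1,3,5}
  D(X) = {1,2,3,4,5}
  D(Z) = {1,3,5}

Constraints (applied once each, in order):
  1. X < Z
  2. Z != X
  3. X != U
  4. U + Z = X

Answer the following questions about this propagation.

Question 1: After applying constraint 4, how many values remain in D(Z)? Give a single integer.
Answer: 1

Derivation:
Constraint 1 (X < Z) on D(X)={1,2,3,4,5} D(Z)={1,3,5}: X {1,2,3,4,5}->{1,2,3,4}; Z {1,3,5}->{3,5}
Constraint 2 (Z != X) on D(Z)={3,5} D(X)={1,2,3,4}: no change
Constraint 3 (X != U) on D(X)={1,2,3,4} D(U)={1,3,5}: no change
Constraint 4 (U + Z = X) on D(U)={1,3,5} D(Z)={3,5} D(X)={1,2,3,4}: U {1,3,5}->{1}; Z {3,5}->{3}; X {1,2,3,4}->{4}
So after constraint 4: D(Z)={3}, size = 1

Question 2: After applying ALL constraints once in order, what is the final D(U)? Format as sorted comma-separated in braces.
Constraint 1 (X < Z) on D(X)={1,2,3,4,5} D(Z)={1,3,5}: X {1,2,3,4,5}->{1,2,3,4}; Z {1,3,5}->{3,5}
Constraint 2 (Z != X) on D(Z)={3,5} D(X)={1,2,3,4}: no change
Constraint 3 (X != U) on D(X)={1,2,3,4} D(U)={1,3,5}: no change
Constraint 4 (U + Z = X) on D(U)={1,3,5} D(Z)={3,5} D(X)={1,2,3,4}: U {1,3,5}->{1}; Z {3,5}->{3}; X {1,2,3,4}->{4}
So after all 4 constraints: D(U) = {1}

Answer: {1}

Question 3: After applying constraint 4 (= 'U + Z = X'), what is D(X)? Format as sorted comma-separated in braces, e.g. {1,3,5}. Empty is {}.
Answer: {4}

Derivation:
Constraint 1 (X < Z) on D(X)={1,2,3,4,5} D(Z)={1,3,5}: X {1,2,3,4,5}->{1,2,3,4}; Z {1,3,5}->{3,5}
Constraint 2 (Z != X) on D(Z)={3,5} D(X)={1,2,3,4}: no change
Constraint 3 (X != U) on D(X)={1,2,3,4} D(U)={1,3,5}: no change
Constraint 4 (U + Z = X) on D(U)={1,3,5} D(Z)={3,5} D(X)={1,2,3,4}: U {1,3,5}->{1}; Z {3,5}->{3}; X {1,2,3,4}->{4}
So after constraint 4: D(X) = {4}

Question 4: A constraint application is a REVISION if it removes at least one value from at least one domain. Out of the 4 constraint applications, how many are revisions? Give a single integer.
Constraint 1 (X < Z) on D(X)={1,2,3,4,5} D(Z)={1,3,5}: X {1,2,3,4,5}->{1,2,3,4}; Z {1,3,5}->{3,5} => REVISION
Constraint 2 (Z != X) on D(Z)={3,5} D(X)={1,2,3,4}: no change => not a revision
Constraint 3 (X != U) on D(X)={1,2,3,4} D(U)={1,3,5}: no change => not a revision
Constraint 4 (U + Z = X) on D(U)={1,3,5} D(Z)={3,5} D(X)={1,2,3,4}: U {1,3,5}->{1}; Z {3,5}->{3}; X {1,2,3,4}->{4} => REVISION
Total revisions = 2

Answer: 2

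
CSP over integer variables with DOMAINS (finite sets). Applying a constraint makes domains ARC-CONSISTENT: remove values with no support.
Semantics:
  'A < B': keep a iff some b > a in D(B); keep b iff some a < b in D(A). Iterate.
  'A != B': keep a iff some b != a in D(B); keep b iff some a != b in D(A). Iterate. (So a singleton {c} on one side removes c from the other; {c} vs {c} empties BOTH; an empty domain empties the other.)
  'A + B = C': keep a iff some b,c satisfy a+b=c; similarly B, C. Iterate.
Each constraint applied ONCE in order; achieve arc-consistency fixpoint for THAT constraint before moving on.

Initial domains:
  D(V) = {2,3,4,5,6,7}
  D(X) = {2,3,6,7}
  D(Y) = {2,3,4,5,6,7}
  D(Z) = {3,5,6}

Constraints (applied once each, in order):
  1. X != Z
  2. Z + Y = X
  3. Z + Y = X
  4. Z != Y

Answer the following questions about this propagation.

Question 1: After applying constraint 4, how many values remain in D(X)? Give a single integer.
Answer: 2

Derivation:
Constraint 1 (X != Z) on D(X)={2,3,6,7} D(Z)={3,5,6}: no change
Constraint 2 (Z + Y = X) on D(Z)={3,5,6} D(Y)={2,3,4,5,6,7} D(X)={2,3,6,7}: Z {3,5,6}->{3,5}; Y {2,3,4,5,6,7}->{2,3,4}; X {2,3,6,7}->{6,7}
Constraint 3 (Z + Y = X) on D(Z)={3,5} D(Y)={2,3,4} D(X)={6,7}: no change
Constraint 4 (Z != Y) on D(Z)={3,5} D(Y)={2,3,4}: no change
So after constraint 4: D(X)={6,7}, size = 2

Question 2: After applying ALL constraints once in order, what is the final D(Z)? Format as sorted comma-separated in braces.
Constraint 1 (X != Z) on D(X)={2,3,6,7} D(Z)={3,5,6}: no change
Constraint 2 (Z + Y = X) on D(Z)={3,5,6} D(Y)={2,3,4,5,6,7} D(X)={2,3,6,7}: Z {3,5,6}->{3,5}; Y {2,3,4,5,6,7}->{2,3,4}; X {2,3,6,7}->{6,7}
Constraint 3 (Z + Y = X) on D(Z)={3,5} D(Y)={2,3,4} D(X)={6,7}: no change
Constraint 4 (Z != Y) on D(Z)={3,5} D(Y)={2,3,4}: no change
So after all 4 constraints: D(Z) = {3,5}

Answer: {3,5}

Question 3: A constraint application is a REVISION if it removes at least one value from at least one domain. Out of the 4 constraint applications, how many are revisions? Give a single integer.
Constraint 1 (X != Z) on D(X)={2,3,6,7} D(Z)={3,5,6}: no change => not a revision
Constraint 2 (Z + Y = X) on D(Z)={3,5,6} D(Y)={2,3,4,5,6,7} D(X)={2,3,6,7}: Z {3,5,6}->{3,5}; Y {2,3,4,5,6,7}->{2,3,4}; X {2,3,6,7}->{6,7} => REVISION
Constraint 3 (Z + Y = X) on D(Z)={3,5} D(Y)={2,3,4} D(X)={6,7}: no change => not a revision
Constraint 4 (Z != Y) on D(Z)={3,5} D(Y)={2,3,4}: no change => not a revision
Total revisions = 1

Answer: 1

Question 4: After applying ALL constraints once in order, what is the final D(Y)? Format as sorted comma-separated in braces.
Constraint 1 (X != Z) on D(X)={2,3,6,7} D(Z)={3,5,6}: no change
Constraint 2 (Z + Y = X) on D(Z)={3,5,6} D(Y)={2,3,4,5,6,7} D(X)={2,3,6,7}: Z {3,5,6}->{3,5}; Y {2,3,4,5,6,7}->{2,3,4}; X {2,3,6,7}->{6,7}
Constraint 3 (Z + Y = X) on D(Z)={3,5} D(Y)={2,3,4} D(X)={6,7}: no change
Constraint 4 (Z != Y) on D(Z)={3,5} D(Y)={2,3,4}: no change
So after all 4 constraints: D(Y) = {2,3,4}

Answer: {2,3,4}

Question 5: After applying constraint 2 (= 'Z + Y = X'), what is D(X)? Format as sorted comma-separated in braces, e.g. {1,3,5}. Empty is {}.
Constraint 1 (X != Z) on D(X)={2,3,6,7} D(Z)={3,5,6}: no change
Constraint 2 (Z + Y = X) on D(Z)={3,5,6} D(Y)={2,3,4,5,6,7} D(X)={2,3,6,7}: Z {3,5,6}->{3,5}; Y {2,3,4,5,6,7}->{2,3,4}; X {2,3,6,7}->{6,7}
So after constraint 2: D(X) = {6,7}

Answer: {6,7}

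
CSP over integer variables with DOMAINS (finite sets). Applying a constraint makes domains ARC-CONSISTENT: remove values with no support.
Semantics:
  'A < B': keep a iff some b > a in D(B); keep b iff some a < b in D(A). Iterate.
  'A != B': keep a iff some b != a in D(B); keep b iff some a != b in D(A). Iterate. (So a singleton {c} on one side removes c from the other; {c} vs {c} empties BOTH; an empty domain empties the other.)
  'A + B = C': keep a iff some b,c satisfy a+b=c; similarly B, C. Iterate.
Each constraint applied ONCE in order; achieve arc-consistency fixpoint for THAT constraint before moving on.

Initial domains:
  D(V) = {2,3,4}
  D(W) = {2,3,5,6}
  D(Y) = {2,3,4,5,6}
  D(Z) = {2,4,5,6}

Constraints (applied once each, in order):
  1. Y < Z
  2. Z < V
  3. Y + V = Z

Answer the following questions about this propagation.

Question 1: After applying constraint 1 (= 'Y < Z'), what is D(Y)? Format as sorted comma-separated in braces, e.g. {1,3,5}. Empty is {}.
Constraint 1 (Y < Z) on D(Y)={2,3,4,5,6} D(Z)={2,4,5,6}: Y {2,3,4,5,6}->{2,3,4,5}; Z {2,4,5,6}->{4,5,6}
So after constraint 1: D(Y) = {2,3,4,5}

Answer: {2,3,4,5}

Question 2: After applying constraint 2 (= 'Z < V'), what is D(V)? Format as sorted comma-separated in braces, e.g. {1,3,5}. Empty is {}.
Constraint 1 (Y < Z) on D(Y)={2,3,4,5,6} D(Z)={2,4,5,6}: Y {2,3,4,5,6}->{2,3,4,5}; Z {2,4,5,6}->{4,5,6}
Constraint 2 (Z < V) on D(Z)={4,5,6} D(V)={2,3,4}: Z {4,5,6}->{}; V {2,3,4}->{}
So after constraint 2: D(V) = {}

Answer: {}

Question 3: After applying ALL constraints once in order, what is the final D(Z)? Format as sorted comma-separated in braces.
Constraint 1 (Y < Z) on D(Y)={2,3,4,5,6} D(Z)={2,4,5,6}: Y {2,3,4,5,6}->{2,3,4,5}; Z {2,4,5,6}->{4,5,6}
Constraint 2 (Z < V) on D(Z)={4,5,6} D(V)={2,3,4}: Z {4,5,6}->{}; V {2,3,4}->{}
Constraint 3 (Y + V = Z) on D(Y)={2,3,4,5} D(V)={} D(Z)={}: Y {2,3,4,5}->{}
So after all 3 constraints: D(Z) = {}

Answer: {}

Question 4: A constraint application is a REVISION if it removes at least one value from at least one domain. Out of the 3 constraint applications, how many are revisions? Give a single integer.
Constraint 1 (Y < Z) on D(Y)={2,3,4,5,6} D(Z)={2,4,5,6}: Y {2,3,4,5,6}->{2,3,4,5}; Z {2,4,5,6}->{4,5,6} => REVISION
Constraint 2 (Z < V) on D(Z)={4,5,6} D(V)={2,3,4}: Z {4,5,6}->{}; V {2,3,4}->{} => REVISION
Constraint 3 (Y + V = Z) on D(Y)={2,3,4,5} D(V)={} D(Z)={}: Y {2,3,4,5}->{} => REVISION
Total revisions = 3

Answer: 3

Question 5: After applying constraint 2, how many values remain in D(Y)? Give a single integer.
Constraint 1 (Y < Z) on D(Y)={2,3,4,5,6} D(Z)={2,4,5,6}: Y {2,3,4,5,6}->{2,3,4,5}; Z {2,4,5,6}->{4,5,6}
Constraint 2 (Z < V) on D(Z)={4,5,6} D(V)={2,3,4}: Z {4,5,6}->{}; V {2,3,4}->{}
So after constraint 2: D(Y)={2,3,4,5}, size = 4

Answer: 4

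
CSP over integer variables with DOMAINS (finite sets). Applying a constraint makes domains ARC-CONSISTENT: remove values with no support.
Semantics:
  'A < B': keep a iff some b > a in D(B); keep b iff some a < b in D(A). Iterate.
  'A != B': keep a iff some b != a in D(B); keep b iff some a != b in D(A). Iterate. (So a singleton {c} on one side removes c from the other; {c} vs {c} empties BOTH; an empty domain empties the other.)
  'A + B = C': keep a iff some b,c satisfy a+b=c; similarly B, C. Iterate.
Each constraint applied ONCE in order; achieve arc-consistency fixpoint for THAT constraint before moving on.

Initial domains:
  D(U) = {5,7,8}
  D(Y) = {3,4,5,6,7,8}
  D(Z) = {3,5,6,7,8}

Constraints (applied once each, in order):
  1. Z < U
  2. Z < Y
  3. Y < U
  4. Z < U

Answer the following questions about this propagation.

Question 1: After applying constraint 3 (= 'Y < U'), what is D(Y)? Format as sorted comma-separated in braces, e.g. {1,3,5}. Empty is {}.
Answer: {4,5,6,7}

Derivation:
Constraint 1 (Z < U) on D(Z)={3,5,6,7,8} D(U)={5,7,8}: Z {3,5,6,7,8}->{3,5,6,7}
Constraint 2 (Z < Y) on D(Z)={3,5,6,7} D(Y)={3,4,5,6,7,8}: Y {3,4,5,6,7,8}->{4,5,6,7,8}
Constraint 3 (Y < U) on D(Y)={4,5,6,7,8} D(U)={5,7,8}: Y {4,5,6,7,8}->{4,5,6,7}
So after constraint 3: D(Y) = {4,5,6,7}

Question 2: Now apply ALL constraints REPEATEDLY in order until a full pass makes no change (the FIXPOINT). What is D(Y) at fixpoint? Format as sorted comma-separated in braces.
pass 0 (initial): D(Y)={3,4,5,6,7,8}
pass 1: Y {3,4,5,6,7,8}->{4,5,6,7}; Z {3,5,6,7,8}->{3,5,6,7}
pass 2: Z {3,5,6,7}->{3,5,6}
pass 3: no change
Fixpoint after 3 passes: D(Y) = {4,5,6,7}

Answer: {4,5,6,7}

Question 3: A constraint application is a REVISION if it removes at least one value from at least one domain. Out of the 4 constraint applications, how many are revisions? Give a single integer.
Answer: 3

Derivation:
Constraint 1 (Z < U) on D(Z)={3,5,6,7,8} D(U)={5,7,8}: Z {3,5,6,7,8}->{3,5,6,7} => REVISION
Constraint 2 (Z < Y) on D(Z)={3,5,6,7} D(Y)={3,4,5,6,7,8}: Y {3,4,5,6,7,8}->{4,5,6,7,8} => REVISION
Constraint 3 (Y < U) on D(Y)={4,5,6,7,8} D(U)={5,7,8}: Y {4,5,6,7,8}->{4,5,6,7} => REVISION
Constraint 4 (Z < U) on D(Z)={3,5,6,7} D(U)={5,7,8}: no change => not a revision
Total revisions = 3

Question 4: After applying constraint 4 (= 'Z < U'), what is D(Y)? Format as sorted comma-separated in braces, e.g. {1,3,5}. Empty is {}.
Constraint 1 (Z < U) on D(Z)={3,5,6,7,8} D(U)={5,7,8}: Z {3,5,6,7,8}->{3,5,6,7}
Constraint 2 (Z < Y) on D(Z)={3,5,6,7} D(Y)={3,4,5,6,7,8}: Y {3,4,5,6,7,8}->{4,5,6,7,8}
Constraint 3 (Y < U) on D(Y)={4,5,6,7,8} D(U)={5,7,8}: Y {4,5,6,7,8}->{4,5,6,7}
Constraint 4 (Z < U) on D(Z)={3,5,6,7} D(U)={5,7,8}: no change
So after constraint 4: D(Y) = {4,5,6,7}

Answer: {4,5,6,7}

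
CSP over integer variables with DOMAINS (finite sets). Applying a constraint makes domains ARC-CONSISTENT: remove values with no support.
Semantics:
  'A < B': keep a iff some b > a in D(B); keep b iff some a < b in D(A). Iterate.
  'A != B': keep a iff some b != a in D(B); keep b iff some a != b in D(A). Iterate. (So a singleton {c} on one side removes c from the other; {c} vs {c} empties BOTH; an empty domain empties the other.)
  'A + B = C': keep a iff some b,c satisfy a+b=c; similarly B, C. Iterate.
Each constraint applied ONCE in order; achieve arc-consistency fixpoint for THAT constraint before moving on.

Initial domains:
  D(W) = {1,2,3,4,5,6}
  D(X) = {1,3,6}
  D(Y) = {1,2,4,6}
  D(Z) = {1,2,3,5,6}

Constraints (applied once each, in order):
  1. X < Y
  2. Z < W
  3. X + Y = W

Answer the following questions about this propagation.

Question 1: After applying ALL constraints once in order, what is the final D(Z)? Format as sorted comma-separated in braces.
Constraint 1 (X < Y) on D(X)={1,3,6} D(Y)={1,2,4,6}: X {1,3,6}->{1,3}; Y {1,2,4,6}->{2,4,6}
Constraint 2 (Z < W) on D(Z)={1,2,3,5,6} D(W)={1,2,3,4,5,6}: Z {1,2,3,5,6}->{1,2,3,5}; W {1,2,3,4,5,6}->{2,3,4,5,6}
Constraint 3 (X + Y = W) on D(X)={1,3} D(Y)={2,4,6} D(W)={2,3,4,5,6}: Y {2,4,6}->{2,4}; W {2,3,4,5,6}->{3,5}
So after all 3 constraints: D(Z) = {1,2,3,5}

Answer: {1,2,3,5}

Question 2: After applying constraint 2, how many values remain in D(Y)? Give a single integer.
Constraint 1 (X < Y) on D(X)={1,3,6} D(Y)={1,2,4,6}: X {1,3,6}->{1,3}; Y {1,2,4,6}->{2,4,6}
Constraint 2 (Z < W) on D(Z)={1,2,3,5,6} D(W)={1,2,3,4,5,6}: Z {1,2,3,5,6}->{1,2,3,5}; W {1,2,3,4,5,6}->{2,3,4,5,6}
So after constraint 2: D(Y)={2,4,6}, size = 3

Answer: 3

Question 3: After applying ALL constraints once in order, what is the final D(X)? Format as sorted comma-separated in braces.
Constraint 1 (X < Y) on D(X)={1,3,6} D(Y)={1,2,4,6}: X {1,3,6}->{1,3}; Y {1,2,4,6}->{2,4,6}
Constraint 2 (Z < W) on D(Z)={1,2,3,5,6} D(W)={1,2,3,4,5,6}: Z {1,2,3,5,6}->{1,2,3,5}; W {1,2,3,4,5,6}->{2,3,4,5,6}
Constraint 3 (X + Y = W) on D(X)={1,3} D(Y)={2,4,6} D(W)={2,3,4,5,6}: Y {2,4,6}->{2,4}; W {2,3,4,5,6}->{3,5}
So after all 3 constraints: D(X) = {1,3}

Answer: {1,3}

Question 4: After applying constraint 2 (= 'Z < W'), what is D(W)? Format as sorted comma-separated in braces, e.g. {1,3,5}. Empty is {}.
Answer: {2,3,4,5,6}

Derivation:
Constraint 1 (X < Y) on D(X)={1,3,6} D(Y)={1,2,4,6}: X {1,3,6}->{1,3}; Y {1,2,4,6}->{2,4,6}
Constraint 2 (Z < W) on D(Z)={1,2,3,5,6} D(W)={1,2,3,4,5,6}: Z {1,2,3,5,6}->{1,2,3,5}; W {1,2,3,4,5,6}->{2,3,4,5,6}
So after constraint 2: D(W) = {2,3,4,5,6}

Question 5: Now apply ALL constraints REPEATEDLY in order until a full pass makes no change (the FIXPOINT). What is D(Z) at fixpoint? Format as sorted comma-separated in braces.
pass 0 (initial): D(Z)={1,2,3,5,6}
pass 1: W {1,2,3,4,5,6}->{3,5}; X {1,3,6}->{1,3}; Y {1,2,4,6}->{2,4}; Z {1,2,3,5,6}->{1,2,3,5}
pass 2: Z {1,2,3,5}->{1,2,3}
pass 3: no change
Fixpoint after 3 passes: D(Z) = {1,2,3}

Answer: {1,2,3}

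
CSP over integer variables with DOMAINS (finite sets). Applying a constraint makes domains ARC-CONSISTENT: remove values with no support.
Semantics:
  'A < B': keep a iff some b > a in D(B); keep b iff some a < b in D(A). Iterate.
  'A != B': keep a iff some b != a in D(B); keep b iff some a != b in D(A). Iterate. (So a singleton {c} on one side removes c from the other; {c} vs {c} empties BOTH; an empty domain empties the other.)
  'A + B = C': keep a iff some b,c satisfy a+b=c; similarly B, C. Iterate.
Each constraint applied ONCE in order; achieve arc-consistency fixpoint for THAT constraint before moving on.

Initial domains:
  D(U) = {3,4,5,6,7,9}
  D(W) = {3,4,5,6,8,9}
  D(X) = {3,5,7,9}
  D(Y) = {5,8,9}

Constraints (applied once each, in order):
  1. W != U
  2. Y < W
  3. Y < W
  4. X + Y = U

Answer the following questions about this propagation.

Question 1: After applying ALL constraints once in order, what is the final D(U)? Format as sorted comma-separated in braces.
Answer: {}

Derivation:
Constraint 1 (W != U) on D(W)={3,4,5,6,8,9} D(U)={3,4,5,6,7,9}: no change
Constraint 2 (Y < W) on D(Y)={5,8,9} D(W)={3,4,5,6,8,9}: Y {5,8,9}->{5,8}; W {3,4,5,6,8,9}->{6,8,9}
Constraint 3 (Y < W) on D(Y)={5,8} D(W)={6,8,9}: no change
Constraint 4 (X + Y = U) on D(X)={3,5,7,9} D(Y)={5,8} D(U)={3,4,5,6,7,9}: X {3,5,7,9}->{}; Y {5,8}->{}; U {3,4,5,6,7,9}->{}
So after all 4 constraints: D(U) = {}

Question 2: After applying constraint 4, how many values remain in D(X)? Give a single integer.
Answer: 0

Derivation:
Constraint 1 (W != U) on D(W)={3,4,5,6,8,9} D(U)={3,4,5,6,7,9}: no change
Constraint 2 (Y < W) on D(Y)={5,8,9} D(W)={3,4,5,6,8,9}: Y {5,8,9}->{5,8}; W {3,4,5,6,8,9}->{6,8,9}
Constraint 3 (Y < W) on D(Y)={5,8} D(W)={6,8,9}: no change
Constraint 4 (X + Y = U) on D(X)={3,5,7,9} D(Y)={5,8} D(U)={3,4,5,6,7,9}: X {3,5,7,9}->{}; Y {5,8}->{}; U {3,4,5,6,7,9}->{}
So after constraint 4: D(X)={}, size = 0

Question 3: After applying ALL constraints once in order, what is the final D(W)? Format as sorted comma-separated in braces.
Constraint 1 (W != U) on D(W)={3,4,5,6,8,9} D(U)={3,4,5,6,7,9}: no change
Constraint 2 (Y < W) on D(Y)={5,8,9} D(W)={3,4,5,6,8,9}: Y {5,8,9}->{5,8}; W {3,4,5,6,8,9}->{6,8,9}
Constraint 3 (Y < W) on D(Y)={5,8} D(W)={6,8,9}: no change
Constraint 4 (X + Y = U) on D(X)={3,5,7,9} D(Y)={5,8} D(U)={3,4,5,6,7,9}: X {3,5,7,9}->{}; Y {5,8}->{}; U {3,4,5,6,7,9}->{}
So after all 4 constraints: D(W) = {6,8,9}

Answer: {6,8,9}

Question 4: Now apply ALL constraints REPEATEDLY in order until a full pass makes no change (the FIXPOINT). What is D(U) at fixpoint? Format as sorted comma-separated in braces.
pass 0 (initial): D(U)={3,4,5,6,7,9}
pass 1: U {3,4,5,6,7,9}->{}; W {3,4,5,6,8,9}->{6,8,9}; X {3,5,7,9}->{}; Y {5,8,9}->{}
pass 2: W {6,8,9}->{}
pass 3: no change
Fixpoint after 3 passes: D(U) = {}

Answer: {}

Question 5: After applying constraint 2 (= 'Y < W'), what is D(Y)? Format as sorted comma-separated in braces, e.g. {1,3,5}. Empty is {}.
Answer: {5,8}

Derivation:
Constraint 1 (W != U) on D(W)={3,4,5,6,8,9} D(U)={3,4,5,6,7,9}: no change
Constraint 2 (Y < W) on D(Y)={5,8,9} D(W)={3,4,5,6,8,9}: Y {5,8,9}->{5,8}; W {3,4,5,6,8,9}->{6,8,9}
So after constraint 2: D(Y) = {5,8}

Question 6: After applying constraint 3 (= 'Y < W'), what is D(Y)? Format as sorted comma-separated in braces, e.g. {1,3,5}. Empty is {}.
Answer: {5,8}

Derivation:
Constraint 1 (W != U) on D(W)={3,4,5,6,8,9} D(U)={3,4,5,6,7,9}: no change
Constraint 2 (Y < W) on D(Y)={5,8,9} D(W)={3,4,5,6,8,9}: Y {5,8,9}->{5,8}; W {3,4,5,6,8,9}->{6,8,9}
Constraint 3 (Y < W) on D(Y)={5,8} D(W)={6,8,9}: no change
So after constraint 3: D(Y) = {5,8}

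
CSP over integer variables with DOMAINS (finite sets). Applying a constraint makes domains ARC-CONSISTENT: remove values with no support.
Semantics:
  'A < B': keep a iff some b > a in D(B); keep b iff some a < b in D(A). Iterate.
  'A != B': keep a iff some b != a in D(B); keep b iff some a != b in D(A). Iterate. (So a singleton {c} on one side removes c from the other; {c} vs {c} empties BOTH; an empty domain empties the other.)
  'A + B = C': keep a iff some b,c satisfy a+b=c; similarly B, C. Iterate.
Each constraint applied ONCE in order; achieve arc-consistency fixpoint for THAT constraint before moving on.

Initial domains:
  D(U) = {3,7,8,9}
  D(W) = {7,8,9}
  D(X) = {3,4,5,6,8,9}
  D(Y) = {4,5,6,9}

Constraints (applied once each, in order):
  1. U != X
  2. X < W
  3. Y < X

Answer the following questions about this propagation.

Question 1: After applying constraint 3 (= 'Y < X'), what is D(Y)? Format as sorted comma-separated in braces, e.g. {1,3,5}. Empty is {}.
Answer: {4,5,6}

Derivation:
Constraint 1 (U != X) on D(U)={3,7,8,9} D(X)={3,4,5,6,8,9}: no change
Constraint 2 (X < W) on D(X)={3,4,5,6,8,9} D(W)={7,8,9}: X {3,4,5,6,8,9}->{3,4,5,6,8}
Constraint 3 (Y < X) on D(Y)={4,5,6,9} D(X)={3,4,5,6,8}: Y {4,5,6,9}->{4,5,6}; X {3,4,5,6,8}->{5,6,8}
So after constraint 3: D(Y) = {4,5,6}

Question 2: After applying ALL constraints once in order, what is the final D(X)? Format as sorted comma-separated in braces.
Constraint 1 (U != X) on D(U)={3,7,8,9} D(X)={3,4,5,6,8,9}: no change
Constraint 2 (X < W) on D(X)={3,4,5,6,8,9} D(W)={7,8,9}: X {3,4,5,6,8,9}->{3,4,5,6,8}
Constraint 3 (Y < X) on D(Y)={4,5,6,9} D(X)={3,4,5,6,8}: Y {4,5,6,9}->{4,5,6}; X {3,4,5,6,8}->{5,6,8}
So after all 3 constraints: D(X) = {5,6,8}

Answer: {5,6,8}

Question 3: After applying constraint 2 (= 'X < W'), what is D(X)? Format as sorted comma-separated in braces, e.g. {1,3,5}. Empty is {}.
Answer: {3,4,5,6,8}

Derivation:
Constraint 1 (U != X) on D(U)={3,7,8,9} D(X)={3,4,5,6,8,9}: no change
Constraint 2 (X < W) on D(X)={3,4,5,6,8,9} D(W)={7,8,9}: X {3,4,5,6,8,9}->{3,4,5,6,8}
So after constraint 2: D(X) = {3,4,5,6,8}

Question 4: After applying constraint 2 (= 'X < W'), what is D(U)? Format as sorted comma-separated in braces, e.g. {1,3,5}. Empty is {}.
Answer: {3,7,8,9}

Derivation:
Constraint 1 (U != X) on D(U)={3,7,8,9} D(X)={3,4,5,6,8,9}: no change
Constraint 2 (X < W) on D(X)={3,4,5,6,8,9} D(W)={7,8,9}: X {3,4,5,6,8,9}->{3,4,5,6,8}
So after constraint 2: D(U) = {3,7,8,9}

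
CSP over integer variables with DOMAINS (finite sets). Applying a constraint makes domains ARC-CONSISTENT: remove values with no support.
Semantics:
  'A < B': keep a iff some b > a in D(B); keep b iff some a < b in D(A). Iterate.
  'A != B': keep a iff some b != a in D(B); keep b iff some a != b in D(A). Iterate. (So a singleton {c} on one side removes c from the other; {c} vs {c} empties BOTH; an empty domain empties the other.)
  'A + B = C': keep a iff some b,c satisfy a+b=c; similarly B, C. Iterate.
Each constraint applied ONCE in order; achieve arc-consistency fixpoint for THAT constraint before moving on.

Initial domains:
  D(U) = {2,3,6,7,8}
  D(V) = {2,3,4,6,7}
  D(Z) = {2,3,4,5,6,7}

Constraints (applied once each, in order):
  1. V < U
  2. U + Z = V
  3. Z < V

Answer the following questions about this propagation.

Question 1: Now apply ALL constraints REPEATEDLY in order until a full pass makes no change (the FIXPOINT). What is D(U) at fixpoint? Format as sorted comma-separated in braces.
pass 0 (initial): D(U)={2,3,6,7,8}
pass 1: U {2,3,6,7,8}->{3}; V {2,3,4,6,7}->{6,7}; Z {2,3,4,5,6,7}->{3,4}
pass 2: U {3}->{}; V {6,7}->{}; Z {3,4}->{}
pass 3: no change
Fixpoint after 3 passes: D(U) = {}

Answer: {}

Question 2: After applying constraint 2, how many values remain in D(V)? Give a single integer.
Answer: 2

Derivation:
Constraint 1 (V < U) on D(V)={2,3,4,6,7} D(U)={2,3,6,7,8}: U {2,3,6,7,8}->{3,6,7,8}
Constraint 2 (U + Z = V) on D(U)={3,6,7,8} D(Z)={2,3,4,5,6,7} D(V)={2,3,4,6,7}: U {3,6,7,8}->{3}; Z {2,3,4,5,6,7}->{3,4}; V {2,3,4,6,7}->{6,7}
So after constraint 2: D(V)={6,7}, size = 2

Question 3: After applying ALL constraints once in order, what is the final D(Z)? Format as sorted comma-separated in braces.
Constraint 1 (V < U) on D(V)={2,3,4,6,7} D(U)={2,3,6,7,8}: U {2,3,6,7,8}->{3,6,7,8}
Constraint 2 (U + Z = V) on D(U)={3,6,7,8} D(Z)={2,3,4,5,6,7} D(V)={2,3,4,6,7}: U {3,6,7,8}->{3}; Z {2,3,4,5,6,7}->{3,4}; V {2,3,4,6,7}->{6,7}
Constraint 3 (Z < V) on D(Z)={3,4} D(V)={6,7}: no change
So after all 3 constraints: D(Z) = {3,4}

Answer: {3,4}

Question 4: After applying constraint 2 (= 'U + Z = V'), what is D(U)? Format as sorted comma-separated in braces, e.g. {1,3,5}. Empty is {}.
Answer: {3}

Derivation:
Constraint 1 (V < U) on D(V)={2,3,4,6,7} D(U)={2,3,6,7,8}: U {2,3,6,7,8}->{3,6,7,8}
Constraint 2 (U + Z = V) on D(U)={3,6,7,8} D(Z)={2,3,4,5,6,7} D(V)={2,3,4,6,7}: U {3,6,7,8}->{3}; Z {2,3,4,5,6,7}->{3,4}; V {2,3,4,6,7}->{6,7}
So after constraint 2: D(U) = {3}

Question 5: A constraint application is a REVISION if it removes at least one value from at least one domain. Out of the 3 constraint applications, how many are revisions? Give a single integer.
Answer: 2

Derivation:
Constraint 1 (V < U) on D(V)={2,3,4,6,7} D(U)={2,3,6,7,8}: U {2,3,6,7,8}->{3,6,7,8} => REVISION
Constraint 2 (U + Z = V) on D(U)={3,6,7,8} D(Z)={2,3,4,5,6,7} D(V)={2,3,4,6,7}: U {3,6,7,8}->{3}; Z {2,3,4,5,6,7}->{3,4}; V {2,3,4,6,7}->{6,7} => REVISION
Constraint 3 (Z < V) on D(Z)={3,4} D(V)={6,7}: no change => not a revision
Total revisions = 2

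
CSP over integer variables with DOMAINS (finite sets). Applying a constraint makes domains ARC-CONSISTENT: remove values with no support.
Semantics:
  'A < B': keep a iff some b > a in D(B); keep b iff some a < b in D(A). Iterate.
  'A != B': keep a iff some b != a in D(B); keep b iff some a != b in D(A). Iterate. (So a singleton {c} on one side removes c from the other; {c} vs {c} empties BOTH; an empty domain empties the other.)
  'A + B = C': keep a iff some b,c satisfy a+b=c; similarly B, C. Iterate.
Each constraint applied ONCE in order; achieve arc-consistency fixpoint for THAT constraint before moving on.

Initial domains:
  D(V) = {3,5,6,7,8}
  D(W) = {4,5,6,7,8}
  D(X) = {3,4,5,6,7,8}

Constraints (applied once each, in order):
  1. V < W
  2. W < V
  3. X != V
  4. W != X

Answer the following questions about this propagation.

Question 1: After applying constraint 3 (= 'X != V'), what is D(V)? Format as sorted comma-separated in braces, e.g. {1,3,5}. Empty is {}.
Answer: {5,6,7}

Derivation:
Constraint 1 (V < W) on D(V)={3,5,6,7,8} D(W)={4,5,6,7,8}: V {3,5,6,7,8}->{3,5,6,7}
Constraint 2 (W < V) on D(W)={4,5,6,7,8} D(V)={3,5,6,7}: W {4,5,6,7,8}->{4,5,6}; V {3,5,6,7}->{5,6,7}
Constraint 3 (X != V) on D(X)={3,4,5,6,7,8} D(V)={5,6,7}: no change
So after constraint 3: D(V) = {5,6,7}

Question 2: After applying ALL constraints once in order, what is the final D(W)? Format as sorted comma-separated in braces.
Answer: {4,5,6}

Derivation:
Constraint 1 (V < W) on D(V)={3,5,6,7,8} D(W)={4,5,6,7,8}: V {3,5,6,7,8}->{3,5,6,7}
Constraint 2 (W < V) on D(W)={4,5,6,7,8} D(V)={3,5,6,7}: W {4,5,6,7,8}->{4,5,6}; V {3,5,6,7}->{5,6,7}
Constraint 3 (X != V) on D(X)={3,4,5,6,7,8} D(V)={5,6,7}: no change
Constraint 4 (W != X) on D(W)={4,5,6} D(X)={3,4,5,6,7,8}: no change
So after all 4 constraints: D(W) = {4,5,6}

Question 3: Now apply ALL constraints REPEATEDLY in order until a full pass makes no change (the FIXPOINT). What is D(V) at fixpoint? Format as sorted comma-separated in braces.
Answer: {}

Derivation:
pass 0 (initial): D(V)={3,5,6,7,8}
pass 1: V {3,5,6,7,8}->{5,6,7}; W {4,5,6,7,8}->{4,5,6}
pass 2: V {5,6,7}->{}; W {4,5,6}->{}; X {3,4,5,6,7,8}->{}
pass 3: no change
Fixpoint after 3 passes: D(V) = {}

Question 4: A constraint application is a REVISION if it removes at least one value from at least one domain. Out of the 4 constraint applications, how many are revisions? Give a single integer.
Constraint 1 (V < W) on D(V)={3,5,6,7,8} D(W)={4,5,6,7,8}: V {3,5,6,7,8}->{3,5,6,7} => REVISION
Constraint 2 (W < V) on D(W)={4,5,6,7,8} D(V)={3,5,6,7}: W {4,5,6,7,8}->{4,5,6}; V {3,5,6,7}->{5,6,7} => REVISION
Constraint 3 (X != V) on D(X)={3,4,5,6,7,8} D(V)={5,6,7}: no change => not a revision
Constraint 4 (W != X) on D(W)={4,5,6} D(X)={3,4,5,6,7,8}: no change => not a revision
Total revisions = 2

Answer: 2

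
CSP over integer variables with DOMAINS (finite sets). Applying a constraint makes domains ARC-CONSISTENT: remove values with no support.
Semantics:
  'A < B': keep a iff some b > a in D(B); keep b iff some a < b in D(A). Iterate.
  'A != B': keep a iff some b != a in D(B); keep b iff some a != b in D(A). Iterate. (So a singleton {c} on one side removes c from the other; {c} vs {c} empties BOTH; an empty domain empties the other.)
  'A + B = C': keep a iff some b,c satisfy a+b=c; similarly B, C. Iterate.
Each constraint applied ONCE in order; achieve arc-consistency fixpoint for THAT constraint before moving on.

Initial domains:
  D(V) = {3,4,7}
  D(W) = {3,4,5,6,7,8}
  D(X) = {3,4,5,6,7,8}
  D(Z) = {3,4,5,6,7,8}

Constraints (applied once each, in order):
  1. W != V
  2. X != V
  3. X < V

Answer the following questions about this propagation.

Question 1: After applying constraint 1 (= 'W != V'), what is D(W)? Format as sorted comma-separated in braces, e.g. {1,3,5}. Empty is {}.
Answer: {3,4,5,6,7,8}

Derivation:
Constraint 1 (W != V) on D(W)={3,4,5,6,7,8} D(V)={3,4,7}: no change
So after constraint 1: D(W) = {3,4,5,6,7,8}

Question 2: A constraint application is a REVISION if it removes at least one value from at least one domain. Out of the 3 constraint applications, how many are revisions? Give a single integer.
Constraint 1 (W != V) on D(W)={3,4,5,6,7,8} D(V)={3,4,7}: no change => not a revision
Constraint 2 (X != V) on D(X)={3,4,5,6,7,8} D(V)={3,4,7}: no change => not a revision
Constraint 3 (X < V) on D(X)={3,4,5,6,7,8} D(V)={3,4,7}: X {3,4,5,6,7,8}->{3,4,5,6}; V {3,4,7}->{4,7} => REVISION
Total revisions = 1

Answer: 1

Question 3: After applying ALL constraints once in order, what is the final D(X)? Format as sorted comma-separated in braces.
Constraint 1 (W != V) on D(W)={3,4,5,6,7,8} D(V)={3,4,7}: no change
Constraint 2 (X != V) on D(X)={3,4,5,6,7,8} D(V)={3,4,7}: no change
Constraint 3 (X < V) on D(X)={3,4,5,6,7,8} D(V)={3,4,7}: X {3,4,5,6,7,8}->{3,4,5,6}; V {3,4,7}->{4,7}
So after all 3 constraints: D(X) = {3,4,5,6}

Answer: {3,4,5,6}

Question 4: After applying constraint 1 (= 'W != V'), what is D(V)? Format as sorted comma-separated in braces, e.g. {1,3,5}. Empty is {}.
Answer: {3,4,7}

Derivation:
Constraint 1 (W != V) on D(W)={3,4,5,6,7,8} D(V)={3,4,7}: no change
So after constraint 1: D(V) = {3,4,7}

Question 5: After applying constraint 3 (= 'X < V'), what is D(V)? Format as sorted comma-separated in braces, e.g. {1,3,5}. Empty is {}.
Answer: {4,7}

Derivation:
Constraint 1 (W != V) on D(W)={3,4,5,6,7,8} D(V)={3,4,7}: no change
Constraint 2 (X != V) on D(X)={3,4,5,6,7,8} D(V)={3,4,7}: no change
Constraint 3 (X < V) on D(X)={3,4,5,6,7,8} D(V)={3,4,7}: X {3,4,5,6,7,8}->{3,4,5,6}; V {3,4,7}->{4,7}
So after constraint 3: D(V) = {4,7}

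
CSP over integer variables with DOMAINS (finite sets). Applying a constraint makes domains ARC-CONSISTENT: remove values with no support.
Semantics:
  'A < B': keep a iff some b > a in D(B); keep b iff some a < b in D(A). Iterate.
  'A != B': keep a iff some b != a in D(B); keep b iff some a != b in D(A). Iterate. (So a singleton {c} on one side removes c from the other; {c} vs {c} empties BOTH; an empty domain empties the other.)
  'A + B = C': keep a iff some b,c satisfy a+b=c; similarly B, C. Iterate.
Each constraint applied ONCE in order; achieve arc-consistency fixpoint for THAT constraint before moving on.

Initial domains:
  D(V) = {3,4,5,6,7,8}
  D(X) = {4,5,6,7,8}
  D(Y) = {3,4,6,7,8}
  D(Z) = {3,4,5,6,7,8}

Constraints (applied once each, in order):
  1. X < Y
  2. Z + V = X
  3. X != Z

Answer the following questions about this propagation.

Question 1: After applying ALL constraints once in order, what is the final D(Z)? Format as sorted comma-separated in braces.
Answer: {3,4}

Derivation:
Constraint 1 (X < Y) on D(X)={4,5,6,7,8} D(Y)={3,4,6,7,8}: X {4,5,6,7,8}->{4,5,6,7}; Y {3,4,6,7,8}->{6,7,8}
Constraint 2 (Z + V = X) on D(Z)={3,4,5,6,7,8} D(V)={3,4,5,6,7,8} D(X)={4,5,6,7}: Z {3,4,5,6,7,8}->{3,4}; V {3,4,5,6,7,8}->{3,4}; X {4,5,6,7}->{6,7}
Constraint 3 (X != Z) on D(X)={6,7} D(Z)={3,4}: no change
So after all 3 constraints: D(Z) = {3,4}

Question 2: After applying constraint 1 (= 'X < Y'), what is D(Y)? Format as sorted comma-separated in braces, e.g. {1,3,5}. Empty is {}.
Constraint 1 (X < Y) on D(X)={4,5,6,7,8} D(Y)={3,4,6,7,8}: X {4,5,6,7,8}->{4,5,6,7}; Y {3,4,6,7,8}->{6,7,8}
So after constraint 1: D(Y) = {6,7,8}

Answer: {6,7,8}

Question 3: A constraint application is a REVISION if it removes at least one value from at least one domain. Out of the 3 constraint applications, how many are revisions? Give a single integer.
Constraint 1 (X < Y) on D(X)={4,5,6,7,8} D(Y)={3,4,6,7,8}: X {4,5,6,7,8}->{4,5,6,7}; Y {3,4,6,7,8}->{6,7,8} => REVISION
Constraint 2 (Z + V = X) on D(Z)={3,4,5,6,7,8} D(V)={3,4,5,6,7,8} D(X)={4,5,6,7}: Z {3,4,5,6,7,8}->{3,4}; V {3,4,5,6,7,8}->{3,4}; X {4,5,6,7}->{6,7} => REVISION
Constraint 3 (X != Z) on D(X)={6,7} D(Z)={3,4}: no change => not a revision
Total revisions = 2

Answer: 2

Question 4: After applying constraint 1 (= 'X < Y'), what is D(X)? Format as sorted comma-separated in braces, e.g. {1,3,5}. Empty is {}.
Constraint 1 (X < Y) on D(X)={4,5,6,7,8} D(Y)={3,4,6,7,8}: X {4,5,6,7,8}->{4,5,6,7}; Y {3,4,6,7,8}->{6,7,8}
So after constraint 1: D(X) = {4,5,6,7}

Answer: {4,5,6,7}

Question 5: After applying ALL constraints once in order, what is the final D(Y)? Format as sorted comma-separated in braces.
Constraint 1 (X < Y) on D(X)={4,5,6,7,8} D(Y)={3,4,6,7,8}: X {4,5,6,7,8}->{4,5,6,7}; Y {3,4,6,7,8}->{6,7,8}
Constraint 2 (Z + V = X) on D(Z)={3,4,5,6,7,8} D(V)={3,4,5,6,7,8} D(X)={4,5,6,7}: Z {3,4,5,6,7,8}->{3,4}; V {3,4,5,6,7,8}->{3,4}; X {4,5,6,7}->{6,7}
Constraint 3 (X != Z) on D(X)={6,7} D(Z)={3,4}: no change
So after all 3 constraints: D(Y) = {6,7,8}

Answer: {6,7,8}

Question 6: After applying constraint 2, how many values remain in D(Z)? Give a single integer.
Answer: 2

Derivation:
Constraint 1 (X < Y) on D(X)={4,5,6,7,8} D(Y)={3,4,6,7,8}: X {4,5,6,7,8}->{4,5,6,7}; Y {3,4,6,7,8}->{6,7,8}
Constraint 2 (Z + V = X) on D(Z)={3,4,5,6,7,8} D(V)={3,4,5,6,7,8} D(X)={4,5,6,7}: Z {3,4,5,6,7,8}->{3,4}; V {3,4,5,6,7,8}->{3,4}; X {4,5,6,7}->{6,7}
So after constraint 2: D(Z)={3,4}, size = 2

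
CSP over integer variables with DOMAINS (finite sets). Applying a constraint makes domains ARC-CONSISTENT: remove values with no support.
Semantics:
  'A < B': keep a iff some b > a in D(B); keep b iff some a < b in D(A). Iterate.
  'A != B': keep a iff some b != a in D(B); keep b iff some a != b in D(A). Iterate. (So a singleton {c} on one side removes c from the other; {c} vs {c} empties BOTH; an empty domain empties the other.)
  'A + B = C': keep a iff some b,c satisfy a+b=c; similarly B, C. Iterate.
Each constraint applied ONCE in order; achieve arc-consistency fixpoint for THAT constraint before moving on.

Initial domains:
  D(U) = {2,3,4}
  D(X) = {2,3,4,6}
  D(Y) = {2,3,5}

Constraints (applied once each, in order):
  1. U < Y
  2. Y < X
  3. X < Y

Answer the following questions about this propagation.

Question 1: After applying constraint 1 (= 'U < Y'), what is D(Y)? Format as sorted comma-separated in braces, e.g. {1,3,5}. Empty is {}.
Answer: {3,5}

Derivation:
Constraint 1 (U < Y) on D(U)={2,3,4} D(Y)={2,3,5}: Y {2,3,5}->{3,5}
So after constraint 1: D(Y) = {3,5}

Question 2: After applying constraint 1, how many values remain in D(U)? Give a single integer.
Answer: 3

Derivation:
Constraint 1 (U < Y) on D(U)={2,3,4} D(Y)={2,3,5}: Y {2,3,5}->{3,5}
So after constraint 1: D(U)={2,3,4}, size = 3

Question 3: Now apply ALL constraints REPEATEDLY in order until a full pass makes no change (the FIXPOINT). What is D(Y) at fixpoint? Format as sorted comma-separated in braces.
pass 0 (initial): D(Y)={2,3,5}
pass 1: X {2,3,4,6}->{4}; Y {2,3,5}->{5}
pass 2: X {4}->{}; Y {5}->{}
pass 3: U {2,3,4}->{}
pass 4: no change
Fixpoint after 4 passes: D(Y) = {}

Answer: {}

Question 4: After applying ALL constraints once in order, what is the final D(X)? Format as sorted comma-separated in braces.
Constraint 1 (U < Y) on D(U)={2,3,4} D(Y)={2,3,5}: Y {2,3,5}->{3,5}
Constraint 2 (Y < X) on D(Y)={3,5} D(X)={2,3,4,6}: X {2,3,4,6}->{4,6}
Constraint 3 (X < Y) on D(X)={4,6} D(Y)={3,5}: X {4,6}->{4}; Y {3,5}->{5}
So after all 3 constraints: D(X) = {4}

Answer: {4}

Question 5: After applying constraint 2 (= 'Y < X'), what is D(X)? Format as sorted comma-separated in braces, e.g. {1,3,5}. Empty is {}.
Answer: {4,6}

Derivation:
Constraint 1 (U < Y) on D(U)={2,3,4} D(Y)={2,3,5}: Y {2,3,5}->{3,5}
Constraint 2 (Y < X) on D(Y)={3,5} D(X)={2,3,4,6}: X {2,3,4,6}->{4,6}
So after constraint 2: D(X) = {4,6}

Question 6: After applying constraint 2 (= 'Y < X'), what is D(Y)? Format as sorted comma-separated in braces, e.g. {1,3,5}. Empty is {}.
Answer: {3,5}

Derivation:
Constraint 1 (U < Y) on D(U)={2,3,4} D(Y)={2,3,5}: Y {2,3,5}->{3,5}
Constraint 2 (Y < X) on D(Y)={3,5} D(X)={2,3,4,6}: X {2,3,4,6}->{4,6}
So after constraint 2: D(Y) = {3,5}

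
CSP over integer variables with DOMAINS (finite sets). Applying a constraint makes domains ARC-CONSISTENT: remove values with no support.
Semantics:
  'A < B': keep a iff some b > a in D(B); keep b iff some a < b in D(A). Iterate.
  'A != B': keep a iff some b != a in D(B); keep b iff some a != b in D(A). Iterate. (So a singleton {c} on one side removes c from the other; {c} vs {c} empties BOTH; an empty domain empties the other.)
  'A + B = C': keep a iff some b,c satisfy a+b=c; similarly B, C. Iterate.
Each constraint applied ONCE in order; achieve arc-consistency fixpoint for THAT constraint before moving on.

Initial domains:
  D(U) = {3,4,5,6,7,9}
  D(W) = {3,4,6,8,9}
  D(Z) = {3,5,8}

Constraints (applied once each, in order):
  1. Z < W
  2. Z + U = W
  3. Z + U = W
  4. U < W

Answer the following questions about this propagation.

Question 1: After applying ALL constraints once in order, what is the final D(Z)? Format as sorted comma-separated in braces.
Answer: {3,5}

Derivation:
Constraint 1 (Z < W) on D(Z)={3,5,8} D(W)={3,4,6,8,9}: W {3,4,6,8,9}->{4,6,8,9}
Constraint 2 (Z + U = W) on D(Z)={3,5,8} D(U)={3,4,5,6,7,9} D(W)={4,6,8,9}: Z {3,5,8}->{3,5}; U {3,4,5,6,7,9}->{3,4,5,6}; W {4,6,8,9}->{6,8,9}
Constraint 3 (Z + U = W) on D(Z)={3,5} D(U)={3,4,5,6} D(W)={6,8,9}: no change
Constraint 4 (U < W) on D(U)={3,4,5,6} D(W)={6,8,9}: no change
So after all 4 constraints: D(Z) = {3,5}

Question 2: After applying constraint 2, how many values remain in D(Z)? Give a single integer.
Answer: 2

Derivation:
Constraint 1 (Z < W) on D(Z)={3,5,8} D(W)={3,4,6,8,9}: W {3,4,6,8,9}->{4,6,8,9}
Constraint 2 (Z + U = W) on D(Z)={3,5,8} D(U)={3,4,5,6,7,9} D(W)={4,6,8,9}: Z {3,5,8}->{3,5}; U {3,4,5,6,7,9}->{3,4,5,6}; W {4,6,8,9}->{6,8,9}
So after constraint 2: D(Z)={3,5}, size = 2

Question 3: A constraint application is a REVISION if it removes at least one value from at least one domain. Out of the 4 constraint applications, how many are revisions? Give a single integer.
Answer: 2

Derivation:
Constraint 1 (Z < W) on D(Z)={3,5,8} D(W)={3,4,6,8,9}: W {3,4,6,8,9}->{4,6,8,9} => REVISION
Constraint 2 (Z + U = W) on D(Z)={3,5,8} D(U)={3,4,5,6,7,9} D(W)={4,6,8,9}: Z {3,5,8}->{3,5}; U {3,4,5,6,7,9}->{3,4,5,6}; W {4,6,8,9}->{6,8,9} => REVISION
Constraint 3 (Z + U = W) on D(Z)={3,5} D(U)={3,4,5,6} D(W)={6,8,9}: no change => not a revision
Constraint 4 (U < W) on D(U)={3,4,5,6} D(W)={6,8,9}: no change => not a revision
Total revisions = 2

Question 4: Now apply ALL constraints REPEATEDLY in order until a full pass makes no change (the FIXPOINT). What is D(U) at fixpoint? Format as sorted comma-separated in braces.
Answer: {3,4,5,6}

Derivation:
pass 0 (initial): D(U)={3,4,5,6,7,9}
pass 1: U {3,4,5,6,7,9}->{3,4,5,6}; W {3,4,6,8,9}->{6,8,9}; Z {3,5,8}->{3,5}
pass 2: no change
Fixpoint after 2 passes: D(U) = {3,4,5,6}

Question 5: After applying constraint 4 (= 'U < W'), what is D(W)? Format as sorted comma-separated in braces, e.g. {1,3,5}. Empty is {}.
Constraint 1 (Z < W) on D(Z)={3,5,8} D(W)={3,4,6,8,9}: W {3,4,6,8,9}->{4,6,8,9}
Constraint 2 (Z + U = W) on D(Z)={3,5,8} D(U)={3,4,5,6,7,9} D(W)={4,6,8,9}: Z {3,5,8}->{3,5}; U {3,4,5,6,7,9}->{3,4,5,6}; W {4,6,8,9}->{6,8,9}
Constraint 3 (Z + U = W) on D(Z)={3,5} D(U)={3,4,5,6} D(W)={6,8,9}: no change
Constraint 4 (U < W) on D(U)={3,4,5,6} D(W)={6,8,9}: no change
So after constraint 4: D(W) = {6,8,9}

Answer: {6,8,9}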